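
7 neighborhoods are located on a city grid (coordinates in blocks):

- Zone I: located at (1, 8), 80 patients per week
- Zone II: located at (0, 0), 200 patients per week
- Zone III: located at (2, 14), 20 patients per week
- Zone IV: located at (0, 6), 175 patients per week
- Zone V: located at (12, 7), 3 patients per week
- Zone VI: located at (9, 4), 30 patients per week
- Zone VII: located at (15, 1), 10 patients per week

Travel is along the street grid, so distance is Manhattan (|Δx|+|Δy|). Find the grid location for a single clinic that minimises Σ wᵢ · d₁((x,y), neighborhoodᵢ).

(0, 6)

Manhattan distance separates: Σwᵢ(|x−xᵢ|+|y−yᵢ|) = Σwᵢ|x−xᵢ| + Σwᵢ|y−yᵢ|, so x and y are optimised independently as 1-D weighted medians.
Total weight W = 518; half = 259.
x-coordinate, sorted with cumulative weight:
  x=0 (Zone II, w=200) cum 200
  x=0 (Zone IV, w=175) cum 375  ← median
  x=1 (Zone I, w=80) cum 455
  x=2 (Zone III, w=20) cum 475
  x=9 (Zone VI, w=30) cum 505
  x=12 (Zone V, w=3) cum 508
  x=15 (Zone VII, w=10) cum 518
⇒ x* = 0
y-coordinate, sorted with cumulative weight:
  y=0 (Zone II, w=200) cum 200
  y=1 (Zone VII, w=10) cum 210
  y=4 (Zone VI, w=30) cum 240
  y=6 (Zone IV, w=175) cum 415  ← median
  y=7 (Zone V, w=3) cum 418
  y=8 (Zone I, w=80) cum 498
  y=14 (Zone III, w=20) cum 518
⇒ y* = 6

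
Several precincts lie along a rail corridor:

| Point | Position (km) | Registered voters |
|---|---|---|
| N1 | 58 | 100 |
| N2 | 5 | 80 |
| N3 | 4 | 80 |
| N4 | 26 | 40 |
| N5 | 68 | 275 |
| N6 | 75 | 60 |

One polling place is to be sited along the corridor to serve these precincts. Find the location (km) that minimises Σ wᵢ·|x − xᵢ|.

x = 68

For a sum of weighted absolute distances on a line, the optimum is the weighted median (not the mean). Total weight W = 635; half-weight = 317.5.
Sort by position and accumulate weight:
  km 4 (N3, w=80) → cum 80
  km 5 (N2, w=80) → cum 160
  km 26 (N4, w=40) → cum 200
  km 58 (N1, w=100) → cum 300
  km 68 (N5, w=275) → cum 575  ≥ 317.5 → median here
  km 75 (N6, w=60) → cum 635
Optimal location: km 68.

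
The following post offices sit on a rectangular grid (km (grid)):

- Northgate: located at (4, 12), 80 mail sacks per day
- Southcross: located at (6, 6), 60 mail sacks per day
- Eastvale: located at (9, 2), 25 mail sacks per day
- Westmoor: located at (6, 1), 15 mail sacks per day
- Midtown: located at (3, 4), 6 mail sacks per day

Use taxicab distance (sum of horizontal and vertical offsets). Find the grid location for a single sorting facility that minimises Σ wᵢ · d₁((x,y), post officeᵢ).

Manhattan distance separates: Σwᵢ(|x−xᵢ|+|y−yᵢ|) = Σwᵢ|x−xᵢ| + Σwᵢ|y−yᵢ|, so x and y are optimised independently as 1-D weighted medians.
Total weight W = 186; half = 93.
x-coordinate, sorted with cumulative weight:
  x=3 (Midtown, w=6) cum 6
  x=4 (Northgate, w=80) cum 86
  x=6 (Southcross, w=60) cum 146  ← median
  x=6 (Westmoor, w=15) cum 161
  x=9 (Eastvale, w=25) cum 186
⇒ x* = 6
y-coordinate, sorted with cumulative weight:
  y=1 (Westmoor, w=15) cum 15
  y=2 (Eastvale, w=25) cum 40
  y=4 (Midtown, w=6) cum 46
  y=6 (Southcross, w=60) cum 106  ← median
  y=12 (Northgate, w=80) cum 186
⇒ y* = 6

(6, 6)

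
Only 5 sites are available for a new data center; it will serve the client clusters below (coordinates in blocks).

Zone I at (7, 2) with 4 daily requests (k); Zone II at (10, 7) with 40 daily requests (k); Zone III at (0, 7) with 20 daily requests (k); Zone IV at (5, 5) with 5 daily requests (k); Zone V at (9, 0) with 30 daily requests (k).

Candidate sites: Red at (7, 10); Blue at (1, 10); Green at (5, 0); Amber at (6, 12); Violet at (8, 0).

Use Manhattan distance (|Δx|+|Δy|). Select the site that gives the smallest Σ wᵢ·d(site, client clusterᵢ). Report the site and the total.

Violet, total 742 blocks

Total weighted distance at each candidate:
  Red (7, 10): total = 867
  Blue (1, 10): total = 1201
  Green (5, 0): total = 881
  Amber (6, 12): total = 1114
  Violet (8, 0): total = 742
Minimum is at Violet with total 742 blocks.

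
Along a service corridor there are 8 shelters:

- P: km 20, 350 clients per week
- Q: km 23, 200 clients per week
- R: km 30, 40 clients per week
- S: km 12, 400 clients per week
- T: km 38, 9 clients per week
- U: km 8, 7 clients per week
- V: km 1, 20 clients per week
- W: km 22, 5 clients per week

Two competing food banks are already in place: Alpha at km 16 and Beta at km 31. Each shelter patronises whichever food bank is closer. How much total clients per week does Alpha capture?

The indifferent point is the midpoint (16+31)/2 = 23.5; shelters left of it (closer to Alpha at 16) go to Alpha, those right go to Beta.
  V at 1 (w=20) → Alpha
  U at 8 (w=7) → Alpha
  S at 12 (w=400) → Alpha
  P at 20 (w=350) → Alpha
  W at 22 (w=5) → Alpha
  Q at 23 (w=200) → Alpha
  R at 30 (w=40) → Beta
  T at 38 (w=9) → Beta
Alpha captures 982; Beta captures 49.

982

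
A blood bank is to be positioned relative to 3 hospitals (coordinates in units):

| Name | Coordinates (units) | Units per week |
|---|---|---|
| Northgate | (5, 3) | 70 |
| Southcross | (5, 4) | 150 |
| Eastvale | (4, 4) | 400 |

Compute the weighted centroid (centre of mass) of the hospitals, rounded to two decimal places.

(4.35, 3.89)

The minimiser of Σwᵢ‖p−pᵢ‖² is the weighted centroid p* = (Σwᵢpᵢ)/(Σwᵢ).
Σwᵢ = 620.
Σwᵢxᵢ = 70·5 + 150·5 + 400·4 = 2700.
Σwᵢyᵢ = 70·3 + 150·4 + 400·4 = 2410.
x* = 2700/620 = 4.35, y* = 2410/620 = 3.89.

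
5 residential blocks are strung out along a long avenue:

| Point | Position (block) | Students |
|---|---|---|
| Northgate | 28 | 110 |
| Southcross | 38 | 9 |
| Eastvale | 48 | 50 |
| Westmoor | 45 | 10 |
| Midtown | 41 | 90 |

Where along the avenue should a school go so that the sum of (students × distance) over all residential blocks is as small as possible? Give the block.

x = 41

For a sum of weighted absolute distances on a line, the optimum is the weighted median (not the mean). Total weight W = 269; half-weight = 134.5.
Sort by position and accumulate weight:
  block 28 (Northgate, w=110) → cum 110
  block 38 (Southcross, w=9) → cum 119
  block 41 (Midtown, w=90) → cum 209  ≥ 134.5 → median here
  block 45 (Westmoor, w=10) → cum 219
  block 48 (Eastvale, w=50) → cum 269
Optimal location: block 41.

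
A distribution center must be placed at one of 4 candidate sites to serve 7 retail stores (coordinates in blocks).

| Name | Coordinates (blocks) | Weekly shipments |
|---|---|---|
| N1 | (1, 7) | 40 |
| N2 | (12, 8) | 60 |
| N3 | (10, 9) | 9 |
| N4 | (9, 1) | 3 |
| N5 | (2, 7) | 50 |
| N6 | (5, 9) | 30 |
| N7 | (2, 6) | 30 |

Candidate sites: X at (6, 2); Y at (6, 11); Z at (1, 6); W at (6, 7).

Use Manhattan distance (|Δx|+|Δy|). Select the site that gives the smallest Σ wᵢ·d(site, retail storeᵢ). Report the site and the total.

W, total 1141 blocks

Total weighted distance at each candidate:
  X (6, 2): total = 2161
  Y (6, 11): total = 1753
  Z (1, 6): total = 1307
  W (6, 7): total = 1141
Minimum is at W with total 1141 blocks.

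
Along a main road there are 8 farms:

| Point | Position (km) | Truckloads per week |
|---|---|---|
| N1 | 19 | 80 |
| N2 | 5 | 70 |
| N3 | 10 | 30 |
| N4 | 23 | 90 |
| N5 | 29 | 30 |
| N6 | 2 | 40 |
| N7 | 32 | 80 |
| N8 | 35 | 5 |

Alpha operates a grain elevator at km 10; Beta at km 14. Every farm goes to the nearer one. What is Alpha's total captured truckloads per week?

The indifferent point is the midpoint (10+14)/2 = 12; farms left of it (closer to Alpha at 10) go to Alpha, those right go to Beta.
  N6 at 2 (w=40) → Alpha
  N2 at 5 (w=70) → Alpha
  N3 at 10 (w=30) → Alpha
  N1 at 19 (w=80) → Beta
  N4 at 23 (w=90) → Beta
  N5 at 29 (w=30) → Beta
  N7 at 32 (w=80) → Beta
  N8 at 35 (w=5) → Beta
Alpha captures 140; Beta captures 285.

140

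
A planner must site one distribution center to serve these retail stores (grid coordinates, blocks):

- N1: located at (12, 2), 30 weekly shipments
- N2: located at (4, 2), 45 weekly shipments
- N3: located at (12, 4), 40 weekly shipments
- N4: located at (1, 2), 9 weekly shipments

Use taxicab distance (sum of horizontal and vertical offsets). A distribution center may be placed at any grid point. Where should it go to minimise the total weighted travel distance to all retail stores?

(12, 2)

Manhattan distance separates: Σwᵢ(|x−xᵢ|+|y−yᵢ|) = Σwᵢ|x−xᵢ| + Σwᵢ|y−yᵢ|, so x and y are optimised independently as 1-D weighted medians.
Total weight W = 124; half = 62.
x-coordinate, sorted with cumulative weight:
  x=1 (N4, w=9) cum 9
  x=4 (N2, w=45) cum 54
  x=12 (N1, w=30) cum 84  ← median
  x=12 (N3, w=40) cum 124
⇒ x* = 12
y-coordinate, sorted with cumulative weight:
  y=2 (N1, w=30) cum 30
  y=2 (N2, w=45) cum 75  ← median
  y=2 (N4, w=9) cum 84
  y=4 (N3, w=40) cum 124
⇒ y* = 2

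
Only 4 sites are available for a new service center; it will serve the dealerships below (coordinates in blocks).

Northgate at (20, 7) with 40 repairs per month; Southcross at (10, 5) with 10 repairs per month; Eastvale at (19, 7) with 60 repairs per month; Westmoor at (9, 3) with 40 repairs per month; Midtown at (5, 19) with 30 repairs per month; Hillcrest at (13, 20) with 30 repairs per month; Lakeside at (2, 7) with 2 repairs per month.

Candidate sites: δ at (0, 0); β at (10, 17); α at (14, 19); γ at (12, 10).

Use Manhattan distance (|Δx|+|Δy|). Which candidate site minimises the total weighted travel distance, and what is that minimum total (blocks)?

Total weighted distance at each candidate:
  δ (0, 0): total = 4998
  β (10, 17): total = 3086
  α (14, 19): total = 3138
  γ (12, 10): total = 2346
Minimum is at γ with total 2346 blocks.

γ, total 2346 blocks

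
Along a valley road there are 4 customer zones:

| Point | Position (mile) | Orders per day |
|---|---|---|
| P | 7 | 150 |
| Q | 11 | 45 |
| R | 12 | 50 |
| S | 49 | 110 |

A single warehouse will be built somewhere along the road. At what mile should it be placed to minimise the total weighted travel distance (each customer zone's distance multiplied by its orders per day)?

x = 11

For a sum of weighted absolute distances on a line, the optimum is the weighted median (not the mean). Total weight W = 355; half-weight = 177.5.
Sort by position and accumulate weight:
  mile 7 (P, w=150) → cum 150
  mile 11 (Q, w=45) → cum 195  ≥ 177.5 → median here
  mile 12 (R, w=50) → cum 245
  mile 49 (S, w=110) → cum 355
Optimal location: mile 11.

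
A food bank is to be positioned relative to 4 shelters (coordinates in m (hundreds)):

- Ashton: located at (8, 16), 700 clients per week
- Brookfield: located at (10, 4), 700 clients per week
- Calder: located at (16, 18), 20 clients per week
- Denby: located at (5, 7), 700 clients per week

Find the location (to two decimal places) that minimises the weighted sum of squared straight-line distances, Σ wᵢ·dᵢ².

(7.75, 9.08)

The minimiser of Σwᵢ‖p−pᵢ‖² is the weighted centroid p* = (Σwᵢpᵢ)/(Σwᵢ).
Σwᵢ = 2120.
Σwᵢxᵢ = 700·8 + 700·10 + 20·16 + 700·5 = 16420.
Σwᵢyᵢ = 700·16 + 700·4 + 20·18 + 700·7 = 19260.
x* = 16420/2120 = 7.75, y* = 19260/2120 = 9.08.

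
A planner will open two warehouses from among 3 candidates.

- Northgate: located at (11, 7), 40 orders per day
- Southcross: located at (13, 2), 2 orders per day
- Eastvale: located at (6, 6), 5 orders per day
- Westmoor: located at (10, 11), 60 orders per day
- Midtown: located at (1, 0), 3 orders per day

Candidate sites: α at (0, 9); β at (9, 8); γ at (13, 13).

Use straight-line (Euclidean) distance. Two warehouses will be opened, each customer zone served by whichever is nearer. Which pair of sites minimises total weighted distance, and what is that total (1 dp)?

Evaluate every pair (each demand assigned to the nearer of the two):
  {α, β}: total = 338.8
  {β, γ}: total = 345.6
  {α, γ}: total = 552.0
Best pair: {α, β} with total 338.8.

{α, β}, total 338.8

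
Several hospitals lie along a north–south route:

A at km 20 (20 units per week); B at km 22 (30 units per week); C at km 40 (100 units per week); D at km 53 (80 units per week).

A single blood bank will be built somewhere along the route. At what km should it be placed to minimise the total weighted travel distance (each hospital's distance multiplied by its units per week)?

For a sum of weighted absolute distances on a line, the optimum is the weighted median (not the mean). Total weight W = 230; half-weight = 115.
Sort by position and accumulate weight:
  km 20 (A, w=20) → cum 20
  km 22 (B, w=30) → cum 50
  km 40 (C, w=100) → cum 150  ≥ 115 → median here
  km 53 (D, w=80) → cum 230
Optimal location: km 40.

x = 40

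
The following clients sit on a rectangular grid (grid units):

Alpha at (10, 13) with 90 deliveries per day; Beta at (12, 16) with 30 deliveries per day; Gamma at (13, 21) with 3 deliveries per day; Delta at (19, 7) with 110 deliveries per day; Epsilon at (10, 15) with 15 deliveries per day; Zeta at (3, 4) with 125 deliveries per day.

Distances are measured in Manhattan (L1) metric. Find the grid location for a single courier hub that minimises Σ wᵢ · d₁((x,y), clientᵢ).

(10, 7)

Manhattan distance separates: Σwᵢ(|x−xᵢ|+|y−yᵢ|) = Σwᵢ|x−xᵢ| + Σwᵢ|y−yᵢ|, so x and y are optimised independently as 1-D weighted medians.
Total weight W = 373; half = 186.5.
x-coordinate, sorted with cumulative weight:
  x=3 (Zeta, w=125) cum 125
  x=10 (Alpha, w=90) cum 215  ← median
  x=10 (Epsilon, w=15) cum 230
  x=12 (Beta, w=30) cum 260
  x=13 (Gamma, w=3) cum 263
  x=19 (Delta, w=110) cum 373
⇒ x* = 10
y-coordinate, sorted with cumulative weight:
  y=4 (Zeta, w=125) cum 125
  y=7 (Delta, w=110) cum 235  ← median
  y=13 (Alpha, w=90) cum 325
  y=15 (Epsilon, w=15) cum 340
  y=16 (Beta, w=30) cum 370
  y=21 (Gamma, w=3) cum 373
⇒ y* = 7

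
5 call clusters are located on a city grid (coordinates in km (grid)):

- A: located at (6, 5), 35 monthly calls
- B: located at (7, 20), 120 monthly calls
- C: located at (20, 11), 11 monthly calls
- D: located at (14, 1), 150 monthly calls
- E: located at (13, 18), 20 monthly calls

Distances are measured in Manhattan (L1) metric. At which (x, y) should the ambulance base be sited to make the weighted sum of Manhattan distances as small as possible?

Manhattan distance separates: Σwᵢ(|x−xᵢ|+|y−yᵢ|) = Σwᵢ|x−xᵢ| + Σwᵢ|y−yᵢ|, so x and y are optimised independently as 1-D weighted medians.
Total weight W = 336; half = 168.
x-coordinate, sorted with cumulative weight:
  x=6 (A, w=35) cum 35
  x=7 (B, w=120) cum 155
  x=13 (E, w=20) cum 175  ← median
  x=14 (D, w=150) cum 325
  x=20 (C, w=11) cum 336
⇒ x* = 13
y-coordinate, sorted with cumulative weight:
  y=1 (D, w=150) cum 150
  y=5 (A, w=35) cum 185  ← median
  y=11 (C, w=11) cum 196
  y=18 (E, w=20) cum 216
  y=20 (B, w=120) cum 336
⇒ y* = 5

(13, 5)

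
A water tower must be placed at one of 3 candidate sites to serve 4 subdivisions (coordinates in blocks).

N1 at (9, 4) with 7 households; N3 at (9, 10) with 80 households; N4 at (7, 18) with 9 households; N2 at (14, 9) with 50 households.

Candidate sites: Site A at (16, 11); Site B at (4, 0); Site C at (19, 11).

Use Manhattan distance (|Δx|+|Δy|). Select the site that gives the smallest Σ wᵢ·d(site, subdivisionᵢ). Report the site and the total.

Site A, total 1082 blocks

Total weighted distance at each candidate:
  Site A (16, 11): total = 1082
  Site B (4, 0): total = 2402
  Site C (19, 11): total = 1520
Minimum is at Site A with total 1082 blocks.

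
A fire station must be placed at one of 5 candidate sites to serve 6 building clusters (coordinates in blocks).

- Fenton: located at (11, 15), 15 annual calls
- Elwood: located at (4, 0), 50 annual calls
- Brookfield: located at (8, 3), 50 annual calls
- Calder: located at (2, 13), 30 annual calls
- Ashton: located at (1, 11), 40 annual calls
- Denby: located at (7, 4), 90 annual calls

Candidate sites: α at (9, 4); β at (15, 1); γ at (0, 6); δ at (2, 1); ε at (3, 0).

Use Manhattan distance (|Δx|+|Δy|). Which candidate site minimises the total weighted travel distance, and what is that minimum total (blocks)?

Total weighted distance at each candidate:
  α (9, 4): total = 2005
  β (15, 1): total = 4020
  γ (0, 6): total = 2670
  δ (2, 1): total = 2415
  ε (3, 0): total = 2455
Minimum is at α with total 2005 blocks.

α, total 2005 blocks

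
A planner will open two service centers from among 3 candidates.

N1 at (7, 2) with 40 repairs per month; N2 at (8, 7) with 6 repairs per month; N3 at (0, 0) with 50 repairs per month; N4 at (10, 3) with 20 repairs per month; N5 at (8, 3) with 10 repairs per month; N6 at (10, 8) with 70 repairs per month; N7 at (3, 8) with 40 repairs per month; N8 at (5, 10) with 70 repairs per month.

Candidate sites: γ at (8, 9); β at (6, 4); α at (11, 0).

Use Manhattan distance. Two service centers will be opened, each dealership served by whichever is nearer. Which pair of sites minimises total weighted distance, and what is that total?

Evaluate every pair (each demand assigned to the nearer of the two):
  {γ, β}: total = 1492
  {γ, α}: total = 1672
  {β, α}: total = 2090
Best pair: {γ, β} with total 1492.

{γ, β}, total 1492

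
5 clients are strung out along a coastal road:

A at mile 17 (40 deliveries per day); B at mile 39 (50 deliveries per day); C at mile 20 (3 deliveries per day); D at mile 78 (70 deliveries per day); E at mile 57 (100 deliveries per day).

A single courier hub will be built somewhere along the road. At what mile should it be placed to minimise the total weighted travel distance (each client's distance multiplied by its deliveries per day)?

x = 57

For a sum of weighted absolute distances on a line, the optimum is the weighted median (not the mean). Total weight W = 263; half-weight = 131.5.
Sort by position and accumulate weight:
  mile 17 (A, w=40) → cum 40
  mile 20 (C, w=3) → cum 43
  mile 39 (B, w=50) → cum 93
  mile 57 (E, w=100) → cum 193  ≥ 131.5 → median here
  mile 78 (D, w=70) → cum 263
Optimal location: mile 57.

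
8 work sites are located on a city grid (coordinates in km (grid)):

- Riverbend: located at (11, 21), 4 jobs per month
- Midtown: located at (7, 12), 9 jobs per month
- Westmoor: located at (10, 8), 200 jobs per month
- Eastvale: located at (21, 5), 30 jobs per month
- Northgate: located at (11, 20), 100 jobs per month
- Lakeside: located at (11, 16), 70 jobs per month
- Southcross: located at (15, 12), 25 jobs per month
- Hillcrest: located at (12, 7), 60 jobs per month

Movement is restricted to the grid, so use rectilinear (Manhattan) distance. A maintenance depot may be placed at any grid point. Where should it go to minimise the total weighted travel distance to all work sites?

(11, 8)

Manhattan distance separates: Σwᵢ(|x−xᵢ|+|y−yᵢ|) = Σwᵢ|x−xᵢ| + Σwᵢ|y−yᵢ|, so x and y are optimised independently as 1-D weighted medians.
Total weight W = 498; half = 249.
x-coordinate, sorted with cumulative weight:
  x=7 (Midtown, w=9) cum 9
  x=10 (Westmoor, w=200) cum 209
  x=11 (Riverbend, w=4) cum 213
  x=11 (Northgate, w=100) cum 313  ← median
  x=11 (Lakeside, w=70) cum 383
  x=12 (Hillcrest, w=60) cum 443
  x=15 (Southcross, w=25) cum 468
  x=21 (Eastvale, w=30) cum 498
⇒ x* = 11
y-coordinate, sorted with cumulative weight:
  y=5 (Eastvale, w=30) cum 30
  y=7 (Hillcrest, w=60) cum 90
  y=8 (Westmoor, w=200) cum 290  ← median
  y=12 (Midtown, w=9) cum 299
  y=12 (Southcross, w=25) cum 324
  y=16 (Lakeside, w=70) cum 394
  y=20 (Northgate, w=100) cum 494
  y=21 (Riverbend, w=4) cum 498
⇒ y* = 8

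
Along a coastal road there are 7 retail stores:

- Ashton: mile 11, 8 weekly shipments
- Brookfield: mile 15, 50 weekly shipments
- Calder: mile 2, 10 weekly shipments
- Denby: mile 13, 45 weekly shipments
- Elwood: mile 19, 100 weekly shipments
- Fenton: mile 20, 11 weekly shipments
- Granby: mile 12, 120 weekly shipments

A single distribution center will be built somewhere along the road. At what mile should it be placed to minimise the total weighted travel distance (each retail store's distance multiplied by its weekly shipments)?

For a sum of weighted absolute distances on a line, the optimum is the weighted median (not the mean). Total weight W = 344; half-weight = 172.
Sort by position and accumulate weight:
  mile 2 (Calder, w=10) → cum 10
  mile 11 (Ashton, w=8) → cum 18
  mile 12 (Granby, w=120) → cum 138
  mile 13 (Denby, w=45) → cum 183  ≥ 172 → median here
  mile 15 (Brookfield, w=50) → cum 233
  mile 19 (Elwood, w=100) → cum 333
  mile 20 (Fenton, w=11) → cum 344
Optimal location: mile 13.

x = 13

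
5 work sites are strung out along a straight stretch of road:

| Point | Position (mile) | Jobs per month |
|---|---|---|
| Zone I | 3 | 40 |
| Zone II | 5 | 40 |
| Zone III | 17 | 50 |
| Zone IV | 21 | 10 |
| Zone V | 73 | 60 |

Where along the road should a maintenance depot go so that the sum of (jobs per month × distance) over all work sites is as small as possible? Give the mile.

x = 17

For a sum of weighted absolute distances on a line, the optimum is the weighted median (not the mean). Total weight W = 200; half-weight = 100.
Sort by position and accumulate weight:
  mile 3 (Zone I, w=40) → cum 40
  mile 5 (Zone II, w=40) → cum 80
  mile 17 (Zone III, w=50) → cum 130  ≥ 100 → median here
  mile 21 (Zone IV, w=10) → cum 140
  mile 73 (Zone V, w=60) → cum 200
Optimal location: mile 17.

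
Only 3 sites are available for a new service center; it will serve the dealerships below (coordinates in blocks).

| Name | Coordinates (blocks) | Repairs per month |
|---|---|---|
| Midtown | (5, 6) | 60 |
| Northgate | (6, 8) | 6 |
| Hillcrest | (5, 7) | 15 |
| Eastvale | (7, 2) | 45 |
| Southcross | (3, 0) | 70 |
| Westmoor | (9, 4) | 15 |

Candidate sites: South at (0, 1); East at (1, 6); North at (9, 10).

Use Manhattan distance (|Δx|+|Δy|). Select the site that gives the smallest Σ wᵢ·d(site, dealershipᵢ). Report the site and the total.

Total weighted distance at each candidate:
  South (0, 1): total = 1663
  East (1, 6): total = 1517
  North (9, 10): total = 2275
Minimum is at East with total 1517 blocks.

East, total 1517 blocks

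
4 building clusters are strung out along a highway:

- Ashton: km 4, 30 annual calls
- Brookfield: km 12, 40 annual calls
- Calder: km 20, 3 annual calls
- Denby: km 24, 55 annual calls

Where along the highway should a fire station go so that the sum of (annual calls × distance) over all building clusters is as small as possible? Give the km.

For a sum of weighted absolute distances on a line, the optimum is the weighted median (not the mean). Total weight W = 128; half-weight = 64.
Sort by position and accumulate weight:
  km 4 (Ashton, w=30) → cum 30
  km 12 (Brookfield, w=40) → cum 70  ≥ 64 → median here
  km 20 (Calder, w=3) → cum 73
  km 24 (Denby, w=55) → cum 128
Optimal location: km 12.

x = 12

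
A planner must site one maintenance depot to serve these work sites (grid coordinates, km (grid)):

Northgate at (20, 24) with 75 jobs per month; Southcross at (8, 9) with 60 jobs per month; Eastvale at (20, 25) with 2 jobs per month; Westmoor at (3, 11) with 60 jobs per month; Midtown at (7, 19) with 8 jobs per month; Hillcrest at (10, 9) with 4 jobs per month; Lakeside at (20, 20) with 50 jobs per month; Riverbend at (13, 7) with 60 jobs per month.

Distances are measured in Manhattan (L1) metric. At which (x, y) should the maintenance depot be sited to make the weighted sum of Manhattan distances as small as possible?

(13, 11)

Manhattan distance separates: Σwᵢ(|x−xᵢ|+|y−yᵢ|) = Σwᵢ|x−xᵢ| + Σwᵢ|y−yᵢ|, so x and y are optimised independently as 1-D weighted medians.
Total weight W = 319; half = 159.5.
x-coordinate, sorted with cumulative weight:
  x=3 (Westmoor, w=60) cum 60
  x=7 (Midtown, w=8) cum 68
  x=8 (Southcross, w=60) cum 128
  x=10 (Hillcrest, w=4) cum 132
  x=13 (Riverbend, w=60) cum 192  ← median
  x=20 (Northgate, w=75) cum 267
  x=20 (Eastvale, w=2) cum 269
  x=20 (Lakeside, w=50) cum 319
⇒ x* = 13
y-coordinate, sorted with cumulative weight:
  y=7 (Riverbend, w=60) cum 60
  y=9 (Southcross, w=60) cum 120
  y=9 (Hillcrest, w=4) cum 124
  y=11 (Westmoor, w=60) cum 184  ← median
  y=19 (Midtown, w=8) cum 192
  y=20 (Lakeside, w=50) cum 242
  y=24 (Northgate, w=75) cum 317
  y=25 (Eastvale, w=2) cum 319
⇒ y* = 11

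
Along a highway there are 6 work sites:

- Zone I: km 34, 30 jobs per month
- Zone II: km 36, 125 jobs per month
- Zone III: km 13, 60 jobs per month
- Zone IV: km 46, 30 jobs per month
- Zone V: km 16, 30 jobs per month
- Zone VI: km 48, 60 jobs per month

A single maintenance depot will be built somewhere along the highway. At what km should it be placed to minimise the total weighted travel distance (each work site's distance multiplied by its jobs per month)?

For a sum of weighted absolute distances on a line, the optimum is the weighted median (not the mean). Total weight W = 335; half-weight = 167.5.
Sort by position and accumulate weight:
  km 13 (Zone III, w=60) → cum 60
  km 16 (Zone V, w=30) → cum 90
  km 34 (Zone I, w=30) → cum 120
  km 36 (Zone II, w=125) → cum 245  ≥ 167.5 → median here
  km 46 (Zone IV, w=30) → cum 275
  km 48 (Zone VI, w=60) → cum 335
Optimal location: km 36.

x = 36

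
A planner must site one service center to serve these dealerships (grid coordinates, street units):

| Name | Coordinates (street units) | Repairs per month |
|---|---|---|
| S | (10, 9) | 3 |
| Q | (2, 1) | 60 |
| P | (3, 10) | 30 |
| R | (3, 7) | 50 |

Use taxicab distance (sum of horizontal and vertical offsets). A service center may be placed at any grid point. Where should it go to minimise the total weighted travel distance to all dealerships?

Manhattan distance separates: Σwᵢ(|x−xᵢ|+|y−yᵢ|) = Σwᵢ|x−xᵢ| + Σwᵢ|y−yᵢ|, so x and y are optimised independently as 1-D weighted medians.
Total weight W = 143; half = 71.5.
x-coordinate, sorted with cumulative weight:
  x=2 (Q, w=60) cum 60
  x=3 (P, w=30) cum 90  ← median
  x=3 (R, w=50) cum 140
  x=10 (S, w=3) cum 143
⇒ x* = 3
y-coordinate, sorted with cumulative weight:
  y=1 (Q, w=60) cum 60
  y=7 (R, w=50) cum 110  ← median
  y=9 (S, w=3) cum 113
  y=10 (P, w=30) cum 143
⇒ y* = 7

(3, 7)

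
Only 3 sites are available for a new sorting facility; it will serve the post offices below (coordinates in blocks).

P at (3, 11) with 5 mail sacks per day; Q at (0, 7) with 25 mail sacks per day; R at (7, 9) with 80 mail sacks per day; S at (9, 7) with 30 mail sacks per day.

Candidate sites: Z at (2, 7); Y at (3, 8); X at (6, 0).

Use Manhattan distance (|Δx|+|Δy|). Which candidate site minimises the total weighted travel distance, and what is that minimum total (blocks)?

Total weighted distance at each candidate:
  Z (2, 7): total = 845
  Y (3, 8): total = 725
  X (6, 0): total = 1495
Minimum is at Y with total 725 blocks.

Y, total 725 blocks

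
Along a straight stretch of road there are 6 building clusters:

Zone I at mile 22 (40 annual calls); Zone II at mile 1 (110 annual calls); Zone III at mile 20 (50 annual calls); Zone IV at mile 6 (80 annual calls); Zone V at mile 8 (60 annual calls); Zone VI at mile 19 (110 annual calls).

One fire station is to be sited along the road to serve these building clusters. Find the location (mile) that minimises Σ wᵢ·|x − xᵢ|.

For a sum of weighted absolute distances on a line, the optimum is the weighted median (not the mean). Total weight W = 450; half-weight = 225.
Sort by position and accumulate weight:
  mile 1 (Zone II, w=110) → cum 110
  mile 6 (Zone IV, w=80) → cum 190
  mile 8 (Zone V, w=60) → cum 250  ≥ 225 → median here
  mile 19 (Zone VI, w=110) → cum 360
  mile 20 (Zone III, w=50) → cum 410
  mile 22 (Zone I, w=40) → cum 450
Optimal location: mile 8.

x = 8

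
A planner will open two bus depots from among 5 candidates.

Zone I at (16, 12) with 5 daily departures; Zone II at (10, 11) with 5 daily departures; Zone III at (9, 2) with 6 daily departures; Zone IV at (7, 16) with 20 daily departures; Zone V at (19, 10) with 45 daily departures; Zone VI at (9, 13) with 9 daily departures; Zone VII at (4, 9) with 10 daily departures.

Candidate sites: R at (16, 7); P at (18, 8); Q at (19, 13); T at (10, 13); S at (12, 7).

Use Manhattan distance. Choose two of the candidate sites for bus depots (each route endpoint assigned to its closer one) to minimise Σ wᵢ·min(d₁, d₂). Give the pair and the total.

Evaluate every pair (each demand assigned to the nearer of the two):
  {Q, T}: total = 466
  {P, T}: total = 476
  {R, T}: total = 606
  {Q, S}: total = 694
  {P, S}: total = 704
  {T, S}: total = 772
  {R, Q}: total = 807
  {R, S}: total = 834
  {P, Q}: total = 840
  {R, P}: total = 899
Best pair: {Q, T} with total 466.

{Q, T}, total 466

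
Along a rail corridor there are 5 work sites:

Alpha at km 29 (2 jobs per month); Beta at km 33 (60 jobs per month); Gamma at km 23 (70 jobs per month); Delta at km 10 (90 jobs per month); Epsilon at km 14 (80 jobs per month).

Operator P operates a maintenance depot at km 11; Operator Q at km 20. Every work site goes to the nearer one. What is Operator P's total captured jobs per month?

The indifferent point is the midpoint (11+20)/2 = 15.5; work sites left of it (closer to Operator P at 11) go to Operator P, those right go to Operator Q.
  Delta at 10 (w=90) → Operator P
  Epsilon at 14 (w=80) → Operator P
  Gamma at 23 (w=70) → Operator Q
  Alpha at 29 (w=2) → Operator Q
  Beta at 33 (w=60) → Operator Q
Operator P captures 170; Operator Q captures 132.

170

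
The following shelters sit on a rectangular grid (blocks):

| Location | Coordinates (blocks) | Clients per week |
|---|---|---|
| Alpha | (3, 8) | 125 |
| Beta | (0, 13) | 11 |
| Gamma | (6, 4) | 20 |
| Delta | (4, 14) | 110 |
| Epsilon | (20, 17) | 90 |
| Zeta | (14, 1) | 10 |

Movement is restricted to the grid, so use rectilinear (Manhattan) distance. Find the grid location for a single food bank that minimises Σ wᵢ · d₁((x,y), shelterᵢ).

(4, 14)

Manhattan distance separates: Σwᵢ(|x−xᵢ|+|y−yᵢ|) = Σwᵢ|x−xᵢ| + Σwᵢ|y−yᵢ|, so x and y are optimised independently as 1-D weighted medians.
Total weight W = 366; half = 183.
x-coordinate, sorted with cumulative weight:
  x=0 (Beta, w=11) cum 11
  x=3 (Alpha, w=125) cum 136
  x=4 (Delta, w=110) cum 246  ← median
  x=6 (Gamma, w=20) cum 266
  x=14 (Zeta, w=10) cum 276
  x=20 (Epsilon, w=90) cum 366
⇒ x* = 4
y-coordinate, sorted with cumulative weight:
  y=1 (Zeta, w=10) cum 10
  y=4 (Gamma, w=20) cum 30
  y=8 (Alpha, w=125) cum 155
  y=13 (Beta, w=11) cum 166
  y=14 (Delta, w=110) cum 276  ← median
  y=17 (Epsilon, w=90) cum 366
⇒ y* = 14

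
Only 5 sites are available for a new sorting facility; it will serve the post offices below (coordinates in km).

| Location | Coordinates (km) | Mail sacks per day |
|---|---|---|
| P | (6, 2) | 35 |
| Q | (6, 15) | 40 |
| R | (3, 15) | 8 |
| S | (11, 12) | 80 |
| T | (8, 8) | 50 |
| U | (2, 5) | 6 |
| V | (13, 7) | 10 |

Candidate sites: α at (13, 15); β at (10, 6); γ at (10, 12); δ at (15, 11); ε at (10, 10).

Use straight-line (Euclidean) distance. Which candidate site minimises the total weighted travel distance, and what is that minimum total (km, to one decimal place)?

Total weighted distance at each candidate:
  α (13, 15): total = 1764.5
  β (10, 6): total = 1391.2
  γ (10, 12): total = 1063.6
  δ (15, 11): total = 1781.9
  ε (10, 10): total = 1057.3
Minimum is at ε with total 1057.3 km.

ε, total 1057.3 km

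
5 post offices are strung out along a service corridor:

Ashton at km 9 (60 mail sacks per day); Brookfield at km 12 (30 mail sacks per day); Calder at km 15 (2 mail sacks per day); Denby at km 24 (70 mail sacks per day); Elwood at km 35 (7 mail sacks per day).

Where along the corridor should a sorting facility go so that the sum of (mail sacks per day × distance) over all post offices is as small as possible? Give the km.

x = 12

For a sum of weighted absolute distances on a line, the optimum is the weighted median (not the mean). Total weight W = 169; half-weight = 84.5.
Sort by position and accumulate weight:
  km 9 (Ashton, w=60) → cum 60
  km 12 (Brookfield, w=30) → cum 90  ≥ 84.5 → median here
  km 15 (Calder, w=2) → cum 92
  km 24 (Denby, w=70) → cum 162
  km 35 (Elwood, w=7) → cum 169
Optimal location: km 12.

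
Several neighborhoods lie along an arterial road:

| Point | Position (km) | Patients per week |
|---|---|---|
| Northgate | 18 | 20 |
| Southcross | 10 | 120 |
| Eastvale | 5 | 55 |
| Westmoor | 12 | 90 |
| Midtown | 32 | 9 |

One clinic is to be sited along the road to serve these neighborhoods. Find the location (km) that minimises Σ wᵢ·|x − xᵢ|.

x = 10

For a sum of weighted absolute distances on a line, the optimum is the weighted median (not the mean). Total weight W = 294; half-weight = 147.
Sort by position and accumulate weight:
  km 5 (Eastvale, w=55) → cum 55
  km 10 (Southcross, w=120) → cum 175  ≥ 147 → median here
  km 12 (Westmoor, w=90) → cum 265
  km 18 (Northgate, w=20) → cum 285
  km 32 (Midtown, w=9) → cum 294
Optimal location: km 10.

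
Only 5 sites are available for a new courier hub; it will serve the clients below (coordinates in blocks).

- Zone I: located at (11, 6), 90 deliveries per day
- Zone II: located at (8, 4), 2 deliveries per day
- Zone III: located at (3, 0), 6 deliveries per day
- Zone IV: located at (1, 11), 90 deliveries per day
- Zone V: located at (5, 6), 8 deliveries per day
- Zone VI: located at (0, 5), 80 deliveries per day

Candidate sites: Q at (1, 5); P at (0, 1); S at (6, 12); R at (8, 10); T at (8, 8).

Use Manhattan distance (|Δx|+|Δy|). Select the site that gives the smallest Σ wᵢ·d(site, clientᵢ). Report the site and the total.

Total weighted distance at each candidate:
  Q (1, 5): total = 1708
  P (0, 1): total = 2876
  S (6, 12): total = 2736
  R (8, 10): total = 2548
  T (8, 8): total = 2356
Minimum is at Q with total 1708 blocks.

Q, total 1708 blocks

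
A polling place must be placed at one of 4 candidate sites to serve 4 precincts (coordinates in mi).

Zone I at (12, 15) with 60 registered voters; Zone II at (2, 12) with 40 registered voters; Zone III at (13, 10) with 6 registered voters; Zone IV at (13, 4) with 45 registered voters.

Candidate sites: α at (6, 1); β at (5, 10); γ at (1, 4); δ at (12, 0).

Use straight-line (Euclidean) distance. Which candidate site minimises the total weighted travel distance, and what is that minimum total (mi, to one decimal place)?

Total weighted distance at each candidate:
  α (6, 1): total = 1793.2
  β (5, 10): total = 1158.4
  γ (1, 4): total = 1876.4
  δ (12, 0): total = 1770.7
Minimum is at β with total 1158.4 mi.

β, total 1158.4 mi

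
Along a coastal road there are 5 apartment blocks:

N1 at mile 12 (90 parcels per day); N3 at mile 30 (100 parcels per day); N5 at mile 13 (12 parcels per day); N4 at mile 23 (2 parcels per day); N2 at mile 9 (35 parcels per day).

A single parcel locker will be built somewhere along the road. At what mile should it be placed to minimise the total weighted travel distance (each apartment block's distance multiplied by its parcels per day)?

x = 12

For a sum of weighted absolute distances on a line, the optimum is the weighted median (not the mean). Total weight W = 239; half-weight = 119.5.
Sort by position and accumulate weight:
  mile 9 (N2, w=35) → cum 35
  mile 12 (N1, w=90) → cum 125  ≥ 119.5 → median here
  mile 13 (N5, w=12) → cum 137
  mile 23 (N4, w=2) → cum 139
  mile 30 (N3, w=100) → cum 239
Optimal location: mile 12.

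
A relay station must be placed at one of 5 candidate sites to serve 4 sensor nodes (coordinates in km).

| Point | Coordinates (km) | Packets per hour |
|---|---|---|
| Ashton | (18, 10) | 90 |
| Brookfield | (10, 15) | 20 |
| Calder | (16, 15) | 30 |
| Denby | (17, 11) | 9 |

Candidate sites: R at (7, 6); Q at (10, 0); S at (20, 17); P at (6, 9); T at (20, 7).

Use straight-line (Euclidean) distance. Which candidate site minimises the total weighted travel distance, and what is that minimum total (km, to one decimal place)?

Total weighted distance at each candidate:
  R (7, 6): total = 1725.6
  Q (10, 0): total = 2054.6
  S (20, 17): total = 1053.7
  P (6, 9): total = 1678.4
  T (20, 7): total = 894.0
Minimum is at T with total 894.0 km.

T, total 894.0 km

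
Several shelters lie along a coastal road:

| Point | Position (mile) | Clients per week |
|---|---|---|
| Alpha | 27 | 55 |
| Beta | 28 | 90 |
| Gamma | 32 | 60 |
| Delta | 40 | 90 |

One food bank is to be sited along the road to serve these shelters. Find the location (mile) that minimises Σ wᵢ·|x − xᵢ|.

x = 32

For a sum of weighted absolute distances on a line, the optimum is the weighted median (not the mean). Total weight W = 295; half-weight = 147.5.
Sort by position and accumulate weight:
  mile 27 (Alpha, w=55) → cum 55
  mile 28 (Beta, w=90) → cum 145
  mile 32 (Gamma, w=60) → cum 205  ≥ 147.5 → median here
  mile 40 (Delta, w=90) → cum 295
Optimal location: mile 32.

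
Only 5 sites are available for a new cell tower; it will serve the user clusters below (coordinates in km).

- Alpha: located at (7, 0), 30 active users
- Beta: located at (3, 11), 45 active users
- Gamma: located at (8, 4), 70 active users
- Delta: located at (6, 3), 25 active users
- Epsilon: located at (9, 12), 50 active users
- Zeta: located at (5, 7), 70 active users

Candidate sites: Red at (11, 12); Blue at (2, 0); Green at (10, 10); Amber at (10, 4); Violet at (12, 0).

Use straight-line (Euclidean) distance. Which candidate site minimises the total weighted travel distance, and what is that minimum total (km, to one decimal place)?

Amber, total 1649.8 km

Total weighted distance at each candidate:
  Red (11, 12): total = 2244.5
  Blue (2, 0): total = 2504.5
  Green (10, 10): total = 1795.7
  Amber (10, 4): total = 1649.8
  Violet (12, 0): total = 2664.7
Minimum is at Amber with total 1649.8 km.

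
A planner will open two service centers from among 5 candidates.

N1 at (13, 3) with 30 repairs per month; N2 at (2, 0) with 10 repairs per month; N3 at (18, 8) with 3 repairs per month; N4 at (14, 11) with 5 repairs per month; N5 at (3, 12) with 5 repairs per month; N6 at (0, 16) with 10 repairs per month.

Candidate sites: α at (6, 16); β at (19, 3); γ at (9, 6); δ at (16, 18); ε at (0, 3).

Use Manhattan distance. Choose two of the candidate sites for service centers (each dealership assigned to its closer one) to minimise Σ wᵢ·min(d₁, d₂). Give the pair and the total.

Evaluate every pair (each demand assigned to the nearer of the two):
  {β, ε}: total = 503
  {α, γ}: total = 518
  {γ, ε}: total = 533
  {α, β}: total = 558
  {β, γ}: total = 628
  {γ, δ}: total = 658
  {α, ε}: total = 660
  {δ, ε}: total = 711
  {β, δ}: total = 718
  {α, δ}: total = 916
Best pair: {β, ε} with total 503.

{β, ε}, total 503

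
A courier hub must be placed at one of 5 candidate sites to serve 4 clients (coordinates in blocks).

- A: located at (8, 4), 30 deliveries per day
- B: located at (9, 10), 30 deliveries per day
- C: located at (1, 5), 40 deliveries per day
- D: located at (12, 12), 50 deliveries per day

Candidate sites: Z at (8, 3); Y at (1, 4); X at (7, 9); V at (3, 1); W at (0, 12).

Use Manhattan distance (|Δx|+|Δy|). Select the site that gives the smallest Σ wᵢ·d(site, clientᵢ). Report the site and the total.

Total weighted distance at each candidate:
  Z (8, 3): total = 1280
  Y (1, 4): total = 1620
  X (7, 9): total = 1070
  V (3, 1): total = 1930
  W (0, 12): total = 1730
Minimum is at X with total 1070 blocks.

X, total 1070 blocks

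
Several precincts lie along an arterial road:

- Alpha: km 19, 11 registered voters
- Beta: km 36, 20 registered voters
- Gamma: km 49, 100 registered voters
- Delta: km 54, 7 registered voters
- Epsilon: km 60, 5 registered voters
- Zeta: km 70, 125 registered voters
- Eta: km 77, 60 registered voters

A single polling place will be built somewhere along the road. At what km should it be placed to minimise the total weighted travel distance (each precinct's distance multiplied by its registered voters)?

x = 70

For a sum of weighted absolute distances on a line, the optimum is the weighted median (not the mean). Total weight W = 328; half-weight = 164.
Sort by position and accumulate weight:
  km 19 (Alpha, w=11) → cum 11
  km 36 (Beta, w=20) → cum 31
  km 49 (Gamma, w=100) → cum 131
  km 54 (Delta, w=7) → cum 138
  km 60 (Epsilon, w=5) → cum 143
  km 70 (Zeta, w=125) → cum 268  ≥ 164 → median here
  km 77 (Eta, w=60) → cum 328
Optimal location: km 70.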